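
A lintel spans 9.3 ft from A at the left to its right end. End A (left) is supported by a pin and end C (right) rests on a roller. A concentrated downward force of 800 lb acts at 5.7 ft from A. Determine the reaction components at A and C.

ΣM about A: C_y·9.3 − 800·5.7 = 0 → C_y = 4560/9.3 = 490.323 ≈ 490.3 lb.
ΣF_y = 0: A_y + 490.323 − 800 = 0 → A_y = 309.7 lb.
ΣF_x = 0: no horizontal applied forces, so A_x = 0.

A_x = 0, A_y = 309.7 lb, C_y = 490.3 lb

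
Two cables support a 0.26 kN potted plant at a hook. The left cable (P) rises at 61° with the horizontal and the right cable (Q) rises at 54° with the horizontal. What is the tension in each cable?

ΣF_x = 0: −T_P·cos61° + T_Q·cos54° = 0 → T_Q = 0.824807·T_P.
ΣF_y = 0: T_P·sin61° + T_Q·sin54° = 0.26.
Substitute: T_P·(0.87462 + 0.824807·0.809017) = 0.26 → T_P = 0.168623 ≈ 0.1686 kN.
Then T_Q = 0.824807 × 0.168623 = 0.1391 kN.

T_P = 0.1686 kN, T_Q = 0.1391 kN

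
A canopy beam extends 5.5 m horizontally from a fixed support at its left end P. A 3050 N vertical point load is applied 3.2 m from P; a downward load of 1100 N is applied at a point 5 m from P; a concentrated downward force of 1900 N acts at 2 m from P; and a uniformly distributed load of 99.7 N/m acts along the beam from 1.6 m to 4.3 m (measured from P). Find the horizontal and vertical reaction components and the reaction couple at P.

P_x = 0, P_y = 6319 N, M_P = 19850 N·m

Resultant of the distributed load: 99.7 × 2.7 = 269.19 N at 2.95 m from P.
ΣF_x = 0: P_x = 0.
ΣF_y = 0: P_y − 3050 − 1100 − 1900 − 99.7·2.7 = 0 → P_y = 6319 N.
ΣM about P: M_P − 3050·3.2 − 1100·5 − 1900·2 − (99.7·2.7)·2.95 = 0 → M_P = 19850 N·m.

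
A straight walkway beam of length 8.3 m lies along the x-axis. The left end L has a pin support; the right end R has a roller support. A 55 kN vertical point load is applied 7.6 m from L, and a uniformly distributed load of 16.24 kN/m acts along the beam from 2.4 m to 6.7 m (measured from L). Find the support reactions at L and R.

L_x = 0, L_y = 36.19 kN, R_y = 88.64 kN

Resultant of the distributed load: 16.24 × 4.3 = 69.832 kN at 4.55 m from L.
Moments about L: R_y·8.3 − 55·7.6 − (16.24·4.3)·4.55 = 0 → R_y = 735.7356/8.3 = 88.6428 ≈ 88.64 kN.
ΣF_y = 0: L_y + 88.6428 − 55 − 16.24·4.3 = 0 → L_y = 36.19 kN.
ΣF_x = 0: no horizontal applied forces, so L_x = 0.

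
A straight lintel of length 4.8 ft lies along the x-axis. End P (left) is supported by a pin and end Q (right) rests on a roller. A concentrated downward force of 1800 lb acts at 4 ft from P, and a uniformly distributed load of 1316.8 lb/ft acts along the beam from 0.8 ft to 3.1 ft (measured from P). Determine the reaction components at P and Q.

P_x = 0, P_y = 2098 lb, Q_y = 2730 lb

Resultant of the distributed load: 1316.8 × 2.3 = 3028.64 lb at 1.95 ft from P.
Taking moments about P: Q_y·4.8 − 1800·4 − (1316.8·2.3)·1.95 = 0 → Q_y = 13105.848/4.8 = 2730.39 ≈ 2730 lb.
ΣF_y = 0: P_y + 2730.39 − 1800 − 1316.8·2.3 = 0 → P_y = 2098 lb.
ΣF_x = 0: no horizontal applied forces, so P_x = 0.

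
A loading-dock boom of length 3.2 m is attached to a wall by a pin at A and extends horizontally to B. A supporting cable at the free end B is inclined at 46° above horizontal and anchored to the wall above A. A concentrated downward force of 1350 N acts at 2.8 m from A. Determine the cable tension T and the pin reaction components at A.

ΣM about A: T·sin46°·3.2 − 1350·2.8 = 0 → T = 3780/(3.2·0.71934) = 1642.13 ≈ 1642 N.
ΣF_x = 0: A_x − T·cos46° = 0 → A_x = 1642.13 × 0.694658 = 1141 N.
ΣF_y = 0: A_y + T·sin46° − 1350 = 0 → A_y = 1350 − 1642.13 × 0.71934 = 168.8 N.

T = 1642 N, A_x = 1141 N, A_y = 168.8 N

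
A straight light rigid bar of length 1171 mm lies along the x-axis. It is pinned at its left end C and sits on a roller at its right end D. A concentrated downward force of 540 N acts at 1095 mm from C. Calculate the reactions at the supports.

Taking moments about C: D_y·1171 − 540·1095 = 0 → D_y = 591300/1171 = 504.953 ≈ 505.0 N.
ΣF_y = 0: C_y + 504.953 − 540 = 0 → C_y = 35.05 N.
ΣF_x = 0: no horizontal applied forces, so C_x = 0.

C_x = 0, C_y = 35.05 N, D_y = 505.0 N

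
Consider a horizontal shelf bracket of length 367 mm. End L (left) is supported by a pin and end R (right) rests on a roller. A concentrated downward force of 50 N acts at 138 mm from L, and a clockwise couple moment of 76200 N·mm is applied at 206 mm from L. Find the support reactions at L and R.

Taking moments about L: R_y·367 − 50·138 − 76200 = 0 → R_y = 83100/367 = 226.431 ≈ 226.4 N.
ΣF_y = 0: L_y + 226.431 − 50 = 0 → L_y = -176.4 N.
ΣF_x = 0: no horizontal applied forces, so L_x = 0.

L_x = 0, L_y = -176.4 N, R_y = 226.4 N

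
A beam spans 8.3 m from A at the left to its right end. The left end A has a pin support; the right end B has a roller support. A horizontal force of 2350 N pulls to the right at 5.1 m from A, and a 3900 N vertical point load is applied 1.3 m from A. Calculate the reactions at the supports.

A_x = -2350 N, A_y = 3289 N, B_y = 610.8 N

Moments about A: B_y·8.3 − 3900·1.3 = 0 → B_y = 5070/8.3 = 610.843 ≈ 610.8 N.
ΣF_y = 0: A_y + 610.843 − 3900 = 0 → A_y = 3289 N.
ΣF_x = 0: A_x + 2350 = 0 → A_x = -2350 N.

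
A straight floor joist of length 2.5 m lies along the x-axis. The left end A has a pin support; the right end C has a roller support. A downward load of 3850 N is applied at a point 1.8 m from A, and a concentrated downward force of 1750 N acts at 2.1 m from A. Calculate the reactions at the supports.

Moments about A: C_y·2.5 − 3850·1.8 − 1750·2.1 = 0 → C_y = 10605/2.5 = 4242 N.
ΣF_y = 0: A_y + 4242 − 3850 − 1750 = 0 → A_y = 1358 N.
ΣF_x = 0: no horizontal applied forces, so A_x = 0.

A_x = 0, A_y = 1358 N, C_y = 4242 N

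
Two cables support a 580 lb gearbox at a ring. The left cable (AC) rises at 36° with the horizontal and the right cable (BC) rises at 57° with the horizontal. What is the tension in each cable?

ΣF_x = 0: −T_AC·cos36° + T_BC·cos57° = 0 → T_BC = 1.48542·T_AC.
ΣF_y = 0: T_AC·sin36° + T_BC·sin57° = 580.
Substitute: T_AC·(0.587785 + 1.48542·0.838671) = 580 → T_AC = 316.324 ≈ 316.3 lb.
Then T_BC = 1.48542 × 316.324 = 469.9 lb.

T_AC = 316.3 lb, T_BC = 469.9 lb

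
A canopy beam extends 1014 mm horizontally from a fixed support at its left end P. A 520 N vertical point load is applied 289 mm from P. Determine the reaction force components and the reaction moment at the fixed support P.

P_x = 0, P_y = 520.0 N, M_P = 150300 N·mm

ΣF_x = 0: P_x = 0.
ΣF_y = 0: P_y − 520 = 0 → P_y = 520.0 N.
ΣM about P: M_P − 520·289 = 0 → M_P = 150300 N·mm.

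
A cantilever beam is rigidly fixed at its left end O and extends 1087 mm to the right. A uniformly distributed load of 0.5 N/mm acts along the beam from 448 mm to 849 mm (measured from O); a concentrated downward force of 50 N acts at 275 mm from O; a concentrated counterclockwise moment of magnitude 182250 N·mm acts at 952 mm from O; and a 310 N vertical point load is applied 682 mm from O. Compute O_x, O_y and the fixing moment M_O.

Resultant of the distributed load: 0.5 × 401 = 200.5 N at 648.5 mm from O.
ΣF_x = 0: O_x = 0.
ΣF_y = 0: O_y − 0.5·401 − 50 − 310 = 0 → O_y = 560.5 N.
ΣM about O: M_O − (0.5·401)·648.5 − 50·275 + 182250 − 310·682 = 0 → M_O = 172900 N·mm.

O_x = 0, O_y = 560.5 N, M_O = 172900 N·mm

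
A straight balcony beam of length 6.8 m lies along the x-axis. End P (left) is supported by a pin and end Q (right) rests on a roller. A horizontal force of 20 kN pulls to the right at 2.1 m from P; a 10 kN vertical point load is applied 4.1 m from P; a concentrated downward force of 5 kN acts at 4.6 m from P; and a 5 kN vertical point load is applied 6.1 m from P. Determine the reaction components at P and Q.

ΣM about P: Q_y·6.8 − 10·4.1 − 5·4.6 − 5·6.1 = 0 → Q_y = 94.5/6.8 = 13.8971 ≈ 13.90 kN.
ΣF_y = 0: P_y + 13.8971 − 10 − 5 − 5 = 0 → P_y = 6.103 kN.
ΣF_x = 0: P_x + 20 = 0 → P_x = -20.00 kN.

P_x = -20.00 kN, P_y = 6.103 kN, Q_y = 13.90 kN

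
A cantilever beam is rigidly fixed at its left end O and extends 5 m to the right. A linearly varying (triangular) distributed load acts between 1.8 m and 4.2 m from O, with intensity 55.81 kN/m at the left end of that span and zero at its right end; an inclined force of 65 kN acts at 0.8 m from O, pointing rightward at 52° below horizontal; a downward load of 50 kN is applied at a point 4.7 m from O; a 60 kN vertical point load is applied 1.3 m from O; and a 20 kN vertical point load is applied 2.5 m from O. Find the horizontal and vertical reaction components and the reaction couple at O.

O_x = -40.02 kN, O_y = 248.2 kN, M_O = 578.1 kN·m

Resultant of the triangular load: ½ × 55.81 × 2.4 = 66.972 kN, acting at 2.6 m from O (one-third of the span from the peak).
ΣF_x = 0: O_x + 65·cos52° = 0 → O_x = -40.02 kN.
ΣF_y = 0: O_y − ½·55.81·2.4 − 65·sin52° − 50 − 60 − 20 = 0 → O_y = 248.2 kN.
ΣM about O: M_O − (½·55.81·2.4)·2.6 − 65·sin52°·0.8 − 50·4.7 − 60·1.3 − 20·2.5 = 0 → M_O = 578.1 kN·m.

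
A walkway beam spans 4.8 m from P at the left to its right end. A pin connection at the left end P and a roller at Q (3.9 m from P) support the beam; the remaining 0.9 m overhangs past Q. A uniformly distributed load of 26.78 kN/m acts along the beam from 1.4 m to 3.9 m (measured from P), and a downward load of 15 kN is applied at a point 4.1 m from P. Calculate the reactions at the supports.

P_x = 0, P_y = 20.69 kN, Q_y = 61.26 kN

Resultant of the distributed load: 26.78 × 2.5 = 66.95 kN at 2.65 m from P.
Moments about P: Q_y·3.9 − (26.78·2.5)·2.65 − 15·4.1 = 0 → Q_y = 238.9175/3.9 = 61.2609 ≈ 61.26 kN.
ΣF_y = 0: P_y + 61.2609 − 26.78·2.5 − 15 = 0 → P_y = 20.69 kN.
ΣF_x = 0: no horizontal applied forces, so P_x = 0.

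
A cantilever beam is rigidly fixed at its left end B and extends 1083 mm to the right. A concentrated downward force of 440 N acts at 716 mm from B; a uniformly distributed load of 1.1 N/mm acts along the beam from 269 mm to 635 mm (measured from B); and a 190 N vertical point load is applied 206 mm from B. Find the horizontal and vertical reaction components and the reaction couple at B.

B_x = 0, B_y = 1033 N, M_B = 536200 N·mm

Resultant of the distributed load: 1.1 × 366 = 402.6 N at 452 mm from B.
ΣF_x = 0: B_x = 0.
ΣF_y = 0: B_y − 440 − 1.1·366 − 190 = 0 → B_y = 1033 N.
ΣM about B: M_B − 440·716 − (1.1·366)·452 − 190·206 = 0 → M_B = 536200 N·mm.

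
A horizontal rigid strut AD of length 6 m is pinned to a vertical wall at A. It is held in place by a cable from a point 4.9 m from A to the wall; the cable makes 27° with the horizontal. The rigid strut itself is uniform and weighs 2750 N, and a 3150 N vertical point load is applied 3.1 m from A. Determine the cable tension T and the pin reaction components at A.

ΣM about A: T·sin27°·4.9 − 2750·3 − 3150·3.1 = 0 → T = 18015/(4.9·0.45399) = 8098.26 ≈ 8098 N.
ΣF_x = 0: A_x − T·cos27° = 0 → A_x = 8098.26 × 0.891007 = 7216 N.
ΣF_y = 0: A_y + T·sin27° − 2750 − 3150 = 0 → A_y = 5900 − 8098.26 × 0.45399 = 2223 N.

T = 8098 N, A_x = 7216 N, A_y = 2223 N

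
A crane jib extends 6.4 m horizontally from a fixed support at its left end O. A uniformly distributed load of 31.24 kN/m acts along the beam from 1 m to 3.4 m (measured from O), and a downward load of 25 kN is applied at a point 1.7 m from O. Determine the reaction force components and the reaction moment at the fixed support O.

Resultant of the distributed load: 31.24 × 2.4 = 74.976 kN at 2.2 m from O.
ΣF_x = 0: O_x = 0.
ΣF_y = 0: O_y − 31.24·2.4 − 25 = 0 → O_y = 99.98 kN.
ΣM about O: M_O − (31.24·2.4)·2.2 − 25·1.7 = 0 → M_O = 207.4 kN·m.

O_x = 0, O_y = 99.98 kN, M_O = 207.4 kN·m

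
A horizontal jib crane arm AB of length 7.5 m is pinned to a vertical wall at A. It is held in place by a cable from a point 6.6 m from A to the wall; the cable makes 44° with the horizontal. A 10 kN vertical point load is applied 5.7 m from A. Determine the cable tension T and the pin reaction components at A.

T = 12.43 kN, A_x = 8.943 kN, A_y = 1.364 kN

ΣM about A: T·sin44°·6.6 − 10·5.7 = 0 → T = 57/(6.6·0.694658) = 12.4325 ≈ 12.43 kN.
ΣF_x = 0: A_x − T·cos44° = 0 → A_x = 12.4325 × 0.71934 = 8.943 kN.
ΣF_y = 0: A_y + T·sin44° − 10 = 0 → A_y = 10 − 12.4325 × 0.694658 = 1.364 kN.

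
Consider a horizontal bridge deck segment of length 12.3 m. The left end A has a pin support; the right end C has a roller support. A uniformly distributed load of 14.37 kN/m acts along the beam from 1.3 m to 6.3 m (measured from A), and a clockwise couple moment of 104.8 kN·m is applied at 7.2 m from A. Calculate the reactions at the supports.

A_x = 0, A_y = 41.13 kN, C_y = 30.72 kN

Resultant of the distributed load: 14.37 × 5 = 71.85 kN at 3.8 m from A.
Taking moments about A: C_y·12.3 − (14.37·5)·3.8 − 104.8 = 0 → C_y = 377.83/12.3 = 30.7179 ≈ 30.72 kN.
ΣF_y = 0: A_y + 30.7179 − 14.37·5 = 0 → A_y = 41.13 kN.
ΣF_x = 0: no horizontal applied forces, so A_x = 0.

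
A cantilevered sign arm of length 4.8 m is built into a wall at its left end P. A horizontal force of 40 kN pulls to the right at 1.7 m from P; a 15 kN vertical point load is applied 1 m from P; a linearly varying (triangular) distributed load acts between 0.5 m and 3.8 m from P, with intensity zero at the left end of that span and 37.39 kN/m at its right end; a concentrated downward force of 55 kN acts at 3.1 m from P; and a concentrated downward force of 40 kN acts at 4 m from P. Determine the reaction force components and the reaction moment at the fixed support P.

P_x = -40.00 kN, P_y = 171.7 kN, M_P = 512.1 kN·m

Resultant of the triangular load: ½ × 37.39 × 3.3 = 61.6935 kN, acting at 2.7 m from P (one-third of the span from the peak).
ΣF_x = 0: P_x + 40 = 0 → P_x = -40.00 kN.
ΣF_y = 0: P_y − 15 − ½·37.39·3.3 − 55 − 40 = 0 → P_y = 171.7 kN.
ΣM about P: M_P − 15·1 − (½·37.39·3.3)·2.7 − 55·3.1 − 40·4 = 0 → M_P = 512.1 kN·m.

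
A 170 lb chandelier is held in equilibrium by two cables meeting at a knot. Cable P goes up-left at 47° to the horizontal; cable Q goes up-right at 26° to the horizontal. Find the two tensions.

ΣF_x = 0: −T_P·cos47° + T_Q·cos26° = 0 → T_Q = 0.758793·T_P.
ΣF_y = 0: T_P·sin47° + T_Q·sin26° = 170.
Substitute: T_P·(0.731354 + 0.758793·0.438371) = 170 → T_P = 159.776 ≈ 159.8 lb.
Then T_Q = 0.758793 × 159.776 = 121.2 lb.

T_P = 159.8 lb, T_Q = 121.2 lb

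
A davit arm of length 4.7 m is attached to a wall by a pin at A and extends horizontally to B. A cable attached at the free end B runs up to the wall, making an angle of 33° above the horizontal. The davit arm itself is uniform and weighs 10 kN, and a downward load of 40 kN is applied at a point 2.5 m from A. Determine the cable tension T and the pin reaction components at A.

ΣM about A: T·sin33°·4.7 − 10·2.35 − 40·2.5 = 0 → T = 123.5/(4.7·0.544639) = 48.2459 ≈ 48.25 kN.
ΣF_x = 0: A_x − T·cos33° = 0 → A_x = 48.2459 × 0.838671 = 40.46 kN.
ΣF_y = 0: A_y + T·sin33° − 10 − 40 = 0 → A_y = 50 − 48.2459 × 0.544639 = 23.72 kN.

T = 48.25 kN, A_x = 40.46 kN, A_y = 23.72 kN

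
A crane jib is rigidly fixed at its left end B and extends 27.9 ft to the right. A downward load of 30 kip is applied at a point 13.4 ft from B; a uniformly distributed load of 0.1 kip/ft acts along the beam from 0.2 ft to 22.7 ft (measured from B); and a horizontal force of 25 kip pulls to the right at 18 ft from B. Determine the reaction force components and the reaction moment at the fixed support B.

Resultant of the distributed load: 0.1 × 22.5 = 2.25 kip at 11.45 ft from B.
ΣF_x = 0: B_x + 25 = 0 → B_x = -25.00 kip.
ΣF_y = 0: B_y − 30 − 0.1·22.5 = 0 → B_y = 32.25 kip.
ΣM about B: M_B − 30·13.4 − (0.1·22.5)·11.45 = 0 → M_B = 427.8 kip·ft.

B_x = -25.00 kip, B_y = 32.25 kip, M_B = 427.8 kip·ft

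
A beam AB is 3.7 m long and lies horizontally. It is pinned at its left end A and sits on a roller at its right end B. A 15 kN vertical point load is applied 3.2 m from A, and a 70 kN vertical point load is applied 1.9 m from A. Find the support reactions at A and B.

Moments about A: B_y·3.7 − 15·3.2 − 70·1.9 = 0 → B_y = 181/3.7 = 48.9189 ≈ 48.92 kN.
ΣF_y = 0: A_y + 48.9189 − 15 − 70 = 0 → A_y = 36.08 kN.
ΣF_x = 0: no horizontal applied forces, so A_x = 0.

A_x = 0, A_y = 36.08 kN, B_y = 48.92 kN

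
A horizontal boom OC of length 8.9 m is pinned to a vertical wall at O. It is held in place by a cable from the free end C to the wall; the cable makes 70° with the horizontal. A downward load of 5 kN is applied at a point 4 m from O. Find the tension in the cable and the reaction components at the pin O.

ΣM about O: T·sin70°·8.9 − 5·4 = 0 → T = 20/(8.9·0.939693) = 2.39141 ≈ 2.391 kN.
ΣF_x = 0: O_x − T·cos70° = 0 → O_x = 2.39141 × 0.34202 = 0.8179 kN.
ΣF_y = 0: O_y + T·sin70° − 5 = 0 → O_y = 5 − 2.39141 × 0.939693 = 2.753 kN.

T = 2.391 kN, O_x = 0.8179 kN, O_y = 2.753 kN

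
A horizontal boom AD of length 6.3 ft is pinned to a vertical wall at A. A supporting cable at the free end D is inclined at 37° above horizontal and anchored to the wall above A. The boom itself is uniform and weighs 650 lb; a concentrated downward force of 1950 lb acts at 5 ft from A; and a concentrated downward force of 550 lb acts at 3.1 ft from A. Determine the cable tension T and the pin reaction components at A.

ΣM about A: T·sin37°·6.3 − 650·3.15 − 1950·5 − 550·3.1 = 0 → T = 13502.5/(6.3·0.601815) = 3561.32 ≈ 3561 lb.
ΣF_x = 0: A_x − T·cos37° = 0 → A_x = 3561.32 × 0.798636 = 2844 lb.
ΣF_y = 0: A_y + T·sin37° − 650 − 1950 − 550 = 0 → A_y = 3150 − 3561.32 × 0.601815 = 1007 lb.

T = 3561 lb, A_x = 2844 lb, A_y = 1007 lb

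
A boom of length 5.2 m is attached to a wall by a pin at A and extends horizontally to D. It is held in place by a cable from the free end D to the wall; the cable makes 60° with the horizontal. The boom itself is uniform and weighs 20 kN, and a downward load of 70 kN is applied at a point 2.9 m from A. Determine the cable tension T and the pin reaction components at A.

T = 56.62 kN, A_x = 28.31 kN, A_y = 40.96 kN

ΣM about A: T·sin60°·5.2 − 20·2.6 − 70·2.9 = 0 → T = 255/(5.2·0.866025) = 56.6248 ≈ 56.62 kN.
ΣF_x = 0: A_x − T·cos60° = 0 → A_x = 56.6248 × 0.5 = 28.31 kN.
ΣF_y = 0: A_y + T·sin60° − 20 − 70 = 0 → A_y = 90 − 56.6248 × 0.866025 = 40.96 kN.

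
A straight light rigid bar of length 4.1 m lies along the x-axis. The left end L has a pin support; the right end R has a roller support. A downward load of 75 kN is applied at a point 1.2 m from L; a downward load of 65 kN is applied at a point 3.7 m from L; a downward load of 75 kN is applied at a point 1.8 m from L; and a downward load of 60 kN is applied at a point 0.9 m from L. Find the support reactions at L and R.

L_x = 0, L_y = 148.3 kN, R_y = 126.7 kN

Moments about L: R_y·4.1 − 75·1.2 − 65·3.7 − 75·1.8 − 60·0.9 = 0 → R_y = 519.5/4.1 = 126.707 ≈ 126.7 kN.
ΣF_y = 0: L_y + 126.707 − 75 − 65 − 75 − 60 = 0 → L_y = 148.3 kN.
ΣF_x = 0: no horizontal applied forces, so L_x = 0.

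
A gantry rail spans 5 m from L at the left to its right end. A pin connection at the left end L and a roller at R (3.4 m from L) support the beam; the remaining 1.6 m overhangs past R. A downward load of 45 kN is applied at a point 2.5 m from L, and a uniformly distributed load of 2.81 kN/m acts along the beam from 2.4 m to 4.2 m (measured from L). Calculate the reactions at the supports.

L_x = 0, L_y = 12.06 kN, R_y = 38.00 kN

Resultant of the distributed load: 2.81 × 1.8 = 5.058 kN at 3.3 m from L.
ΣM about L: R_y·3.4 − 45·2.5 − (2.81·1.8)·3.3 = 0 → R_y = 129.1914/3.4 = 37.9975 ≈ 38.00 kN.
ΣF_y = 0: L_y + 37.9975 − 45 − 2.81·1.8 = 0 → L_y = 12.06 kN.
ΣF_x = 0: no horizontal applied forces, so L_x = 0.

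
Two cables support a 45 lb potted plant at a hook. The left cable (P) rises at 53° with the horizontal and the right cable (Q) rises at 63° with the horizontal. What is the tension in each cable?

ΣF_x = 0: −T_P·cos53° + T_Q·cos63° = 0 → T_Q = 1.32561·T_P.
ΣF_y = 0: T_P·sin53° + T_Q·sin63° = 45.
Substitute: T_P·(0.798636 + 1.32561·0.891007) = 45 → T_P = 22.73 lb.
Then T_Q = 1.32561 × 22.73 = 30.13 lb.

T_P = 22.73 lb, T_Q = 30.13 lb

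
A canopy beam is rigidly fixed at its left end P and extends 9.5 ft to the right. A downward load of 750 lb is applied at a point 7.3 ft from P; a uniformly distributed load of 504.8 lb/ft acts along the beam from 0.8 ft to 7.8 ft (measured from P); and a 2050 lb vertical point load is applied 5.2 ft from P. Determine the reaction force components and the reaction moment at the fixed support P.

P_x = 0, P_y = 6334 lb, M_P = 31330 lb·ft

Resultant of the distributed load: 504.8 × 7 = 3533.6 lb at 4.3 ft from P.
ΣF_x = 0: P_x = 0.
ΣF_y = 0: P_y − 750 − 504.8·7 − 2050 = 0 → P_y = 6334 lb.
ΣM about P: M_P − 750·7.3 − (504.8·7)·4.3 − 2050·5.2 = 0 → M_P = 31330 lb·ft.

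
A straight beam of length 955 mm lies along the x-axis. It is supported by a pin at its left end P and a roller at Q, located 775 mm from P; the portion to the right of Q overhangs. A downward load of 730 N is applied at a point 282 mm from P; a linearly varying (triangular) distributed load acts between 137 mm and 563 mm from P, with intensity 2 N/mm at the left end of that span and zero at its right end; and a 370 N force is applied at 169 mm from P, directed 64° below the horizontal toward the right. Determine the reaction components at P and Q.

Resultant of the triangular load: ½ × 2 × 426 = 426 N, acting at 279 mm from P (one-third of the span from the peak).
ΣM about P: Q_y·775 − 730·282 − (½·2·426)·279 − 370·sin64°·169 = 0 → Q_y = 380916/775 = 491.505 ≈ 491.5 N.
ΣF_y = 0: P_y + 491.505 − 730 − ½·2·426 − 370·sin64° = 0 → P_y = 997.0 N.
ΣF_x = 0: P_x + 370·cos64° = 0 → P_x = -162.2 N.

P_x = -162.2 N, P_y = 997.0 N, Q_y = 491.5 N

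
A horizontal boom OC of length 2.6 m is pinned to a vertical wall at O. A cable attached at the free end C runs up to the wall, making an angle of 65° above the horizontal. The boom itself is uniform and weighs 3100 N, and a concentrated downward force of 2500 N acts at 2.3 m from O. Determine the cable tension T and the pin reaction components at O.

T = 4150 N, O_x = 1754 N, O_y = 1838 N

ΣM about O: T·sin65°·2.6 − 3100·1.3 − 2500·2.3 = 0 → T = 9780/(2.6·0.906308) = 4150.4 ≈ 4150 N.
ΣF_x = 0: O_x − T·cos65° = 0 → O_x = 4150.4 × 0.422618 = 1754 N.
ΣF_y = 0: O_y + T·sin65° − 3100 − 2500 = 0 → O_y = 5600 − 4150.4 × 0.906308 = 1838 N.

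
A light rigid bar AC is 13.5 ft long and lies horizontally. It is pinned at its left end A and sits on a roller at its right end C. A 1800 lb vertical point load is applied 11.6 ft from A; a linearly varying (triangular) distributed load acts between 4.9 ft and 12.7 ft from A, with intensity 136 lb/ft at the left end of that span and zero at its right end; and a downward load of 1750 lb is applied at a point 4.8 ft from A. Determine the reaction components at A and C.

A_x = 0, A_y = 1617 lb, C_y = 2464 lb

Resultant of the triangular load: ½ × 136 × 7.8 = 530.4 lb, acting at 7.5 ft from A (one-third of the span from the peak).
ΣM about A: C_y·13.5 − 1800·11.6 − (½·136·7.8)·7.5 − 1750·4.8 = 0 → C_y = 33258/13.5 = 2463.56 ≈ 2464 lb.
ΣF_y = 0: A_y + 2463.56 − 1800 − ½·136·7.8 − 1750 = 0 → A_y = 1617 lb.
ΣF_x = 0: no horizontal applied forces, so A_x = 0.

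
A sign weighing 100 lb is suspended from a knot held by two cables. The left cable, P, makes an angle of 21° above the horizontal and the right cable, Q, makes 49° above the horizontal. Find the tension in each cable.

T_P = 69.82 lb, T_Q = 99.35 lb

ΣF_x = 0: −T_P·cos21° + T_Q·cos49° = 0 → T_Q = 1.42301·T_P.
ΣF_y = 0: T_P·sin21° + T_Q·sin49° = 100.
Substitute: T_P·(0.358368 + 1.42301·0.75471) = 100 → T_P = 69.8164 ≈ 69.82 lb.
Then T_Q = 1.42301 × 69.8164 = 99.35 lb.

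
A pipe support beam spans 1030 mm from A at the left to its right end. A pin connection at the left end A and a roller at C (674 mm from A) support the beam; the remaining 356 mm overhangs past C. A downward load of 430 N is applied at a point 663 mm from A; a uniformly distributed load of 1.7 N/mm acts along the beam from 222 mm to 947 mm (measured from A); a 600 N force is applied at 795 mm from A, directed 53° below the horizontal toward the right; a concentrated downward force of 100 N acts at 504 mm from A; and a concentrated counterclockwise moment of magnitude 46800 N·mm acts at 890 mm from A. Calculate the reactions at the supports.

A_x = -361.1 N, A_y = 179.3 N, C_y = 2062 N

Resultant of the distributed load: 1.7 × 725 = 1232.5 N at 584.5 mm from A.
Taking moments about A: C_y·674 − 430·663 − (1.7·725)·584.5 − 600·sin53°·795 − 100·504 + 46800 = 0 → C_y = 1390040/674 = 2062.37 ≈ 2062 N.
ΣF_y = 0: A_y + 2062.37 − 430 − 1.7·725 − 600·sin53° − 100 = 0 → A_y = 179.3 N.
ΣF_x = 0: A_x + 600·cos53° = 0 → A_x = -361.1 N.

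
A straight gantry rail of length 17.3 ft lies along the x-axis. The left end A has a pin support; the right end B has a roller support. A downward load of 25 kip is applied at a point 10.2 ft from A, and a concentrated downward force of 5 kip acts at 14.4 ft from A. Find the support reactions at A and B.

Taking moments about A: B_y·17.3 − 25·10.2 − 5·14.4 = 0 → B_y = 327/17.3 = 18.9017 ≈ 18.90 kip.
ΣF_y = 0: A_y + 18.9017 − 25 − 5 = 0 → A_y = 11.10 kip.
ΣF_x = 0: no horizontal applied forces, so A_x = 0.

A_x = 0, A_y = 11.10 kip, B_y = 18.90 kip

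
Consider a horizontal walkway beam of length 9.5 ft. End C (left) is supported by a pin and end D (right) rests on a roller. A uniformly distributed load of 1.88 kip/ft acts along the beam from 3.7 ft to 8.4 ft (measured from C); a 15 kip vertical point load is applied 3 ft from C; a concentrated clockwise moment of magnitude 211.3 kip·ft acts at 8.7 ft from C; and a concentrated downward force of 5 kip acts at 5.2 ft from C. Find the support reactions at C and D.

Resultant of the distributed load: 1.88 × 4.7 = 8.836 kip at 6.05 ft from C.
Moments about C: D_y·9.5 − (1.88·4.7)·6.05 − 15·3 − 211.3 − 5·5.2 = 0 → D_y = 335.7578/9.5 = 35.3429 ≈ 35.34 kip.
ΣF_y = 0: C_y + 35.3429 − 1.88·4.7 − 15 − 5 = 0 → C_y = -6.507 kip.
ΣF_x = 0: no horizontal applied forces, so C_x = 0.

C_x = 0, C_y = -6.507 kip, D_y = 35.34 kip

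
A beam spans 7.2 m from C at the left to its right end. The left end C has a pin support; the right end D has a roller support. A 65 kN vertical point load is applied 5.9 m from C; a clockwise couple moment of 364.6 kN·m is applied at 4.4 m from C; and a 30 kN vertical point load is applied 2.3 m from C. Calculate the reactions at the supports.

Taking moments about C: D_y·7.2 − 65·5.9 − 364.6 − 30·2.3 = 0 → D_y = 817.1/7.2 = 113.486 ≈ 113.5 kN.
ΣF_y = 0: C_y + 113.486 − 65 − 30 = 0 → C_y = -18.49 kN.
ΣF_x = 0: no horizontal applied forces, so C_x = 0.

C_x = 0, C_y = -18.49 kN, D_y = 113.5 kN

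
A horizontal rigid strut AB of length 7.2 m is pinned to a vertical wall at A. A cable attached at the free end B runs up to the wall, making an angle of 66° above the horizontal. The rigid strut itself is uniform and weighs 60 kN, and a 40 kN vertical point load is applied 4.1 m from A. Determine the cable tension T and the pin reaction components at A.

T = 57.77 kN, A_x = 23.50 kN, A_y = 47.22 kN

ΣM about A: T·sin66°·7.2 − 60·3.6 − 40·4.1 = 0 → T = 380/(7.2·0.913545) = 57.7725 ≈ 57.77 kN.
ΣF_x = 0: A_x − T·cos66° = 0 → A_x = 57.7725 × 0.406737 = 23.50 kN.
ΣF_y = 0: A_y + T·sin66° − 60 − 40 = 0 → A_y = 100 − 57.7725 × 0.913545 = 47.22 kN.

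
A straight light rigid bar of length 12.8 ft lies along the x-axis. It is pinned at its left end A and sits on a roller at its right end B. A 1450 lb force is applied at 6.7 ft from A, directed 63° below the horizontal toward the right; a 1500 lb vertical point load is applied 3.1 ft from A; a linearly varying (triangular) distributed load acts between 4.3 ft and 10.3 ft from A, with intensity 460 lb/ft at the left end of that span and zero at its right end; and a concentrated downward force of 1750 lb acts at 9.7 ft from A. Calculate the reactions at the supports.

A_x = -658.3 lb, A_y = 2877 lb, B_y = 3045 lb

Resultant of the triangular load: ½ × 460 × 6 = 1380 lb, acting at 6.3 ft from A (one-third of the span from the peak).
Moments about A: B_y·12.8 − 1450·sin63°·6.7 − 1500·3.1 − (½·460·6)·6.3 − 1750·9.7 = 0 → B_y = 38975.1/12.8 = 3044.93 ≈ 3045 lb.
ΣF_y = 0: A_y + 3044.93 − 1450·sin63° − 1500 − ½·460·6 − 1750 = 0 → A_y = 2877 lb.
ΣF_x = 0: A_x + 1450·cos63° = 0 → A_x = -658.3 lb.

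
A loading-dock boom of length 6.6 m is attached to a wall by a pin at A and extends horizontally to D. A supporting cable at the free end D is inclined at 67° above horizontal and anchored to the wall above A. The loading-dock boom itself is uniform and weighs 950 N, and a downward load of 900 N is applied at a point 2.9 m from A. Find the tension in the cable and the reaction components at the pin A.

T = 945.6 N, A_x = 369.5 N, A_y = 979.5 N

ΣM about A: T·sin67°·6.6 − 950·3.3 − 900·2.9 = 0 → T = 5745/(6.6·0.920505) = 945.627 ≈ 945.6 N.
ΣF_x = 0: A_x − T·cos67° = 0 → A_x = 945.627 × 0.390731 = 369.5 N.
ΣF_y = 0: A_y + T·sin67° − 950 − 900 = 0 → A_y = 1850 − 945.627 × 0.920505 = 979.5 N.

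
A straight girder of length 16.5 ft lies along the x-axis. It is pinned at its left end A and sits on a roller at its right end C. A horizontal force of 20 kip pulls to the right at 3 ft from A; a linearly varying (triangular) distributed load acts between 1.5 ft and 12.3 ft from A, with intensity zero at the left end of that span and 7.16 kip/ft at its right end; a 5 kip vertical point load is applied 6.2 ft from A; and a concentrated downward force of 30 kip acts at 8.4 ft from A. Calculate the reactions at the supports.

Resultant of the triangular load: ½ × 7.16 × 10.8 = 38.664 kip, acting at 8.7 ft from A (one-third of the span from the peak).
Taking moments about A: C_y·16.5 − (½·7.16·10.8)·8.7 − 5·6.2 − 30·8.4 = 0 → C_y = 619.3768/16.5 = 37.538 ≈ 37.54 kip.
ΣF_y = 0: A_y + 37.538 − ½·7.16·10.8 − 5 − 30 = 0 → A_y = 36.13 kip.
ΣF_x = 0: A_x + 20 = 0 → A_x = -20.00 kip.

A_x = -20.00 kip, A_y = 36.13 kip, C_y = 37.54 kip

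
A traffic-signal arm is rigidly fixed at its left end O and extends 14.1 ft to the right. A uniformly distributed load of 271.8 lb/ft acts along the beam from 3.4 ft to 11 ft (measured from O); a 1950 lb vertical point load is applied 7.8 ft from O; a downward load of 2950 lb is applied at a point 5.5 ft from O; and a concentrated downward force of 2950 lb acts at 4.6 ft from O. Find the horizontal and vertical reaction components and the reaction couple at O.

O_x = 0, O_y = 9916 lb, M_O = 59880 lb·ft

Resultant of the distributed load: 271.8 × 7.6 = 2065.68 lb at 7.2 ft from O.
ΣF_x = 0: O_x = 0.
ΣF_y = 0: O_y − 271.8·7.6 − 1950 − 2950 − 2950 = 0 → O_y = 9916 lb.
ΣM about O: M_O − (271.8·7.6)·7.2 − 1950·7.8 − 2950·5.5 − 2950·4.6 = 0 → M_O = 59880 lb·ft.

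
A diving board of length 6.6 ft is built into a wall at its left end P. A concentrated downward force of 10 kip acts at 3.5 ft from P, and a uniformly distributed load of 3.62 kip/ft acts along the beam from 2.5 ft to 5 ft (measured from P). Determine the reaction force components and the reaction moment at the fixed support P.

P_x = 0, P_y = 19.05 kip, M_P = 68.94 kip·ft

Resultant of the distributed load: 3.62 × 2.5 = 9.05 kip at 3.75 ft from P.
ΣF_x = 0: P_x = 0.
ΣF_y = 0: P_y − 10 − 3.62·2.5 = 0 → P_y = 19.05 kip.
ΣM about P: M_P − 10·3.5 − (3.62·2.5)·3.75 = 0 → M_P = 68.94 kip·ft.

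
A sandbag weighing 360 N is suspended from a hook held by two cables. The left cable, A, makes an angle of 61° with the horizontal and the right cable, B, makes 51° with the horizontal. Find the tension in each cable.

T_A = 244.3 N, T_B = 188.2 N

ΣF_x = 0: −T_A·cos61° + T_B·cos51° = 0 → T_B = 0.77037·T_A.
ΣF_y = 0: T_A·sin61° + T_B·sin51° = 360.
Substitute: T_A·(0.87462 + 0.77037·0.777146) = 360 → T_A = 244.348 ≈ 244.3 N.
Then T_B = 0.77037 × 244.348 = 188.2 N.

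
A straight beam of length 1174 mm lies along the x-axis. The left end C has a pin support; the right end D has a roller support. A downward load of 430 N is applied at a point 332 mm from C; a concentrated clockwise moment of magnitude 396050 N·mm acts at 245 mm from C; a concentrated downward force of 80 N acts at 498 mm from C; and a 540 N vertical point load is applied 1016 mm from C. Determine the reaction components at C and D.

ΣM about C: D_y·1174 − 430·332 − 396050 − 80·498 − 540·1016 = 0 → D_y = 1127290/1174 = 960.213 ≈ 960.2 N.
ΣF_y = 0: C_y + 960.213 − 430 − 80 − 540 = 0 → C_y = 89.79 N.
ΣF_x = 0: no horizontal applied forces, so C_x = 0.

C_x = 0, C_y = 89.79 N, D_y = 960.2 N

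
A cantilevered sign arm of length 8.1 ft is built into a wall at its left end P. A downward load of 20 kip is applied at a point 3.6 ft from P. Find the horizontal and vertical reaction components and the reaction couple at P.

ΣF_x = 0: P_x = 0.
ΣF_y = 0: P_y − 20 = 0 → P_y = 20.00 kip.
ΣM about P: M_P − 20·3.6 = 0 → M_P = 72.00 kip·ft.

P_x = 0, P_y = 20.00 kip, M_P = 72.00 kip·ft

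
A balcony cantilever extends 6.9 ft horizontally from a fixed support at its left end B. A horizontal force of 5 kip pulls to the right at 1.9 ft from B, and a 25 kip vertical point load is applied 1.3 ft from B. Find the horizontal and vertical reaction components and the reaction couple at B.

B_x = -5.000 kip, B_y = 25.00 kip, M_B = 32.50 kip·ft

ΣF_x = 0: B_x + 5 = 0 → B_x = -5.000 kip.
ΣF_y = 0: B_y − 25 = 0 → B_y = 25.00 kip.
ΣM about B: M_B − 25·1.3 = 0 → M_B = 32.50 kip·ft.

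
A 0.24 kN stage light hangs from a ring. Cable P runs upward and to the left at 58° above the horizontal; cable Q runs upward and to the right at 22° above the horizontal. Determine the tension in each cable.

ΣF_x = 0: −T_P·cos58° + T_Q·cos22° = 0 → T_Q = 0.571536·T_P.
ΣF_y = 0: T_P·sin58° + T_Q·sin22° = 0.24.
Substitute: T_P·(0.848048 + 0.571536·0.374607) = 0.24 → T_P = 0.225957 ≈ 0.2260 kN.
Then T_Q = 0.571536 × 0.225957 = 0.1291 kN.

T_P = 0.2260 kN, T_Q = 0.1291 kN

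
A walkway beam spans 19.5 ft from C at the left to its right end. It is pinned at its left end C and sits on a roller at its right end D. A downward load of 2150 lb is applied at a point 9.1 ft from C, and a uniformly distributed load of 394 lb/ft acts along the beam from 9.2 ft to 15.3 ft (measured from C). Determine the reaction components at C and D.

C_x = 0, C_y = 2040 lb, D_y = 2513 lb

Resultant of the distributed load: 394 × 6.1 = 2403.4 lb at 12.25 ft from C.
Moments about C: D_y·19.5 − 2150·9.1 − (394·6.1)·12.25 = 0 → D_y = 49006.65/19.5 = 2513.16 ≈ 2513 lb.
ΣF_y = 0: C_y + 2513.16 − 2150 − 394·6.1 = 0 → C_y = 2040 lb.
ΣF_x = 0: no horizontal applied forces, so C_x = 0.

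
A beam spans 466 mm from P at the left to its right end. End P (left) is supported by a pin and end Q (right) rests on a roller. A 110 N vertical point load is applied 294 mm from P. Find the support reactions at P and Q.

ΣM about P: Q_y·466 − 110·294 = 0 → Q_y = 32340/466 = 69.3991 ≈ 69.40 N.
ΣF_y = 0: P_y + 69.3991 − 110 = 0 → P_y = 40.60 N.
ΣF_x = 0: no horizontal applied forces, so P_x = 0.

P_x = 0, P_y = 40.60 N, Q_y = 69.40 N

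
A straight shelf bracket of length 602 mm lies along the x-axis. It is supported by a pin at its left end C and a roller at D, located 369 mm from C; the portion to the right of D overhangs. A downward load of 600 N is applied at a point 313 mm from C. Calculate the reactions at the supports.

Taking moments about C: D_y·369 − 600·313 = 0 → D_y = 187800/369 = 508.943 ≈ 508.9 N.
ΣF_y = 0: C_y + 508.943 − 600 = 0 → C_y = 91.06 N.
ΣF_x = 0: no horizontal applied forces, so C_x = 0.

C_x = 0, C_y = 91.06 N, D_y = 508.9 N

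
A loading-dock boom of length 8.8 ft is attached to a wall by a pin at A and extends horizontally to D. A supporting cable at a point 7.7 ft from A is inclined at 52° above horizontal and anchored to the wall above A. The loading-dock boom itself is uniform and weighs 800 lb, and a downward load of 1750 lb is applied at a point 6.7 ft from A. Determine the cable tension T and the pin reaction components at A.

ΣM about A: T·sin52°·7.7 − 800·4.4 − 1750·6.7 = 0 → T = 15245/(7.7·0.788011) = 2512.49 ≈ 2512 lb.
ΣF_x = 0: A_x − T·cos52° = 0 → A_x = 2512.49 × 0.615661 = 1547 lb.
ΣF_y = 0: A_y + T·sin52° − 800 − 1750 = 0 → A_y = 2550 − 2512.49 × 0.788011 = 570.1 lb.

T = 2512 lb, A_x = 1547 lb, A_y = 570.1 lb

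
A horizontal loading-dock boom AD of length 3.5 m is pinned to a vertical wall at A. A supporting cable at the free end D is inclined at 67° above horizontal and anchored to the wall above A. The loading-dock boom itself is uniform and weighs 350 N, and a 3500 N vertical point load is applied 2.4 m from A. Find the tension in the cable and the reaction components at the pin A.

T = 2797 N, A_x = 1093 N, A_y = 1275 N

ΣM about A: T·sin67°·3.5 − 350·1.75 − 3500·2.4 = 0 → T = 9012.5/(3.5·0.920505) = 2797.38 ≈ 2797 N.
ΣF_x = 0: A_x − T·cos67° = 0 → A_x = 2797.38 × 0.390731 = 1093 N.
ΣF_y = 0: A_y + T·sin67° − 350 − 3500 = 0 → A_y = 3850 − 2797.38 × 0.920505 = 1275 N.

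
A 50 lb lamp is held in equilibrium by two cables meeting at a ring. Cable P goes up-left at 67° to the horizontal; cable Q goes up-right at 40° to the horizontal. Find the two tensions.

ΣF_x = 0: −T_P·cos67° + T_Q·cos40° = 0 → T_Q = 0.510063·T_P.
ΣF_y = 0: T_P·sin67° + T_Q·sin40° = 50.
Substitute: T_P·(0.920505 + 0.510063·0.642788) = 50 → T_P = 40.0523 ≈ 40.05 lb.
Then T_Q = 0.510063 × 40.0523 = 20.43 lb.

T_P = 40.05 lb, T_Q = 20.43 lb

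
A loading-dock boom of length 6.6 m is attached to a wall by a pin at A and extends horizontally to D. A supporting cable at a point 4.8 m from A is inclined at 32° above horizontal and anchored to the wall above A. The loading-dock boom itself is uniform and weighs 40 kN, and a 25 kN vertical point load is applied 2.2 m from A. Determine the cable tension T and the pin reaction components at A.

ΣM about A: T·sin32°·4.8 − 40·3.3 − 25·2.2 = 0 → T = 187/(4.8·0.529919) = 73.5175 ≈ 73.52 kN.
ΣF_x = 0: A_x − T·cos32° = 0 → A_x = 73.5175 × 0.848048 = 62.35 kN.
ΣF_y = 0: A_y + T·sin32° − 40 − 25 = 0 → A_y = 65 − 73.5175 × 0.529919 = 26.04 kN.

T = 73.52 kN, A_x = 62.35 kN, A_y = 26.04 kN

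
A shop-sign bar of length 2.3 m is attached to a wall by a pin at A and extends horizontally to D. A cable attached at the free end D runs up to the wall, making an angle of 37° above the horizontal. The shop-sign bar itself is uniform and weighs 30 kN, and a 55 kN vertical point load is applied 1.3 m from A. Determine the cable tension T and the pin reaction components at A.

T = 76.58 kN, A_x = 61.16 kN, A_y = 38.91 kN

ΣM about A: T·sin37°·2.3 − 30·1.15 − 55·1.3 = 0 → T = 106/(2.3·0.601815) = 76.5799 ≈ 76.58 kN.
ΣF_x = 0: A_x − T·cos37° = 0 → A_x = 76.5799 × 0.798636 = 61.16 kN.
ΣF_y = 0: A_y + T·sin37° − 30 − 55 = 0 → A_y = 85 − 76.5799 × 0.601815 = 38.91 kN.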